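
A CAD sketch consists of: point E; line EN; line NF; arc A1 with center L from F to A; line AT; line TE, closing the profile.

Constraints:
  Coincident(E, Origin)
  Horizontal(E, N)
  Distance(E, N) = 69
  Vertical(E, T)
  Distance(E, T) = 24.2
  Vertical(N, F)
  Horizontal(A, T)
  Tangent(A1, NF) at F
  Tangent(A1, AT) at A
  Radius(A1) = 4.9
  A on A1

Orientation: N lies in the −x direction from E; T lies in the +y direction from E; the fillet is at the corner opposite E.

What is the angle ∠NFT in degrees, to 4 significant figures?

94.06°

The virtual corner opposite E is at (-69.00, 24.20). Tangency of A1 to NF means the radius LF is perpendicular to NF and tangency of A1 to AT means the radius LA is perpendicular to AT, with radius 4.9, so the center L sits 4.9 in from both sides at L = (-64.10, 19.30). That places the tangent points at F = (-69.00, 19.30) on NF and A = (-64.10, 24.20) on AT. Then cos ∠NFT = FN·FT / (|FN||FT|), giving 94.06°.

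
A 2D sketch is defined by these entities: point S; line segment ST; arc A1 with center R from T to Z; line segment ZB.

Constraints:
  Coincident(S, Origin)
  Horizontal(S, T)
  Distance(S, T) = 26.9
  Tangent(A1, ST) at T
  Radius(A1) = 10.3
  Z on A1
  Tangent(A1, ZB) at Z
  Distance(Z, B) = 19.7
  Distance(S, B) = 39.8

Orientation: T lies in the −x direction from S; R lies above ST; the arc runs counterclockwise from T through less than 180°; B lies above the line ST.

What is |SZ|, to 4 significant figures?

21.84

S is at the origin; S and T share the same y with |ST| = 26.9 and T on the −x side, so T = (-26.90, 0.000). The tangent condition forces RT to be normal to ST, so R = T + (0, 10.3) = (-26.90, 10.30). Since RZ ⟂ ZB (tangency), |RB| = √(10.3² + 19.7²) = 22.23 regardless of where Z sits on A1. So B lies on both circle(S, 39.8) and circle(R, 22.23); the above-ST intersection is B = (-23.33, 32.24). Z is the foot of the tangent from B: Z = (-17.12, 13.55).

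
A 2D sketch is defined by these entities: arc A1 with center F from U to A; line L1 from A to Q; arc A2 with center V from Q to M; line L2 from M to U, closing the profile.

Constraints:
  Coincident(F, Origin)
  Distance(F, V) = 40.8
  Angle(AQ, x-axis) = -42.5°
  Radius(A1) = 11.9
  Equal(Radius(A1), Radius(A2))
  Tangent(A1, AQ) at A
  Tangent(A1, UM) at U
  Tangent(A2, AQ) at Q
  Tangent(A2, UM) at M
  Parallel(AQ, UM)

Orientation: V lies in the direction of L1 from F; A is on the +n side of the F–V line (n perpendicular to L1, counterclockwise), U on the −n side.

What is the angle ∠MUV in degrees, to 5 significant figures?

16.260°

The slot axis is L1's direction at -42.5°, so u = (cos -42.5°, sin -42.5°) = (0.73728, -0.67559) and n = (−sin -42.5°, cos -42.5°) = (0.67559, 0.73728). F is at the origin and V lies 40.8 along u from F, so V = 40.8·u = (30.081, -27.564). Tangency of A1 to both parallel lines with radius 11.9 puts A and U at F ± 11.9·n: A = (8.0395, 8.7736), U = (-8.0395, -8.7736). Equal radii place Q and M the same way about V: Q = V + 11.9·n = (38.120, -18.790), M = V − 11.9·n = (22.041, -36.338). Then cos ∠MUV = UM·UV / (|UM||UV|), giving 16.260°.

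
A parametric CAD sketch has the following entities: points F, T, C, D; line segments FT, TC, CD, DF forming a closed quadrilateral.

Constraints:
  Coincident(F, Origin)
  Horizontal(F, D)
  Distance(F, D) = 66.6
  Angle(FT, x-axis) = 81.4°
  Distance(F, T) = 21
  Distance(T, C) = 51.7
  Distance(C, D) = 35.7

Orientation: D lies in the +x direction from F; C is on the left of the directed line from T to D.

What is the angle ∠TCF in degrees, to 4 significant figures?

18.00°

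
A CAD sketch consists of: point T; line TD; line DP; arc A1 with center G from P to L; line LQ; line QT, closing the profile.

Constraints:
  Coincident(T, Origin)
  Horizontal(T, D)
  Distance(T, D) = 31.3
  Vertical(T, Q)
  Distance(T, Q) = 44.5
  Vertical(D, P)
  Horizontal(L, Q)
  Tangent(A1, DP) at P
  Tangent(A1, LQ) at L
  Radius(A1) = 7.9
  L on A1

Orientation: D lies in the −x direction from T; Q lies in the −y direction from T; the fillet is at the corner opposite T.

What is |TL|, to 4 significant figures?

50.28

The virtual corner opposite T is at (-31.30, -44.50). The tangent condition forces GP to be normal to DP and tangency of A1 to LQ means the radius GL is perpendicular to LQ, with radius 7.9, so the center G sits 7.9 in from both sides at G = (-23.40, -36.60). That places the tangent points at P = (-31.30, -36.60) on DP and L = (-23.40, -44.50) on LQ. Then |TL| = |L − T| = 50.28.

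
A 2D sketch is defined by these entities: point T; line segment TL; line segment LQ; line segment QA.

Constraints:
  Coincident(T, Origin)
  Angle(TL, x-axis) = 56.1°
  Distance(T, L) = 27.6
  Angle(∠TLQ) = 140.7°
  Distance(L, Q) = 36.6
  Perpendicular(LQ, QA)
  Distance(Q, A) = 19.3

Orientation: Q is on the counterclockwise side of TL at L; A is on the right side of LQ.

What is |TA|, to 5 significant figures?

68.644

T is at the origin; TL runs at 56.1° with length 27.6, so L = 27.6·(cos 56.1°, sin 56.1°) = (15.394, 22.908). ∠TLQ = 140.7°, so LQ runs at 56.1° + (180° − 140.7°) = 95.400° from the x-axis; with |LQ| = 36.6, Q = L + 36.6·(cos 95.400°, sin 95.400°) = (11.949, 59.346). LQ is perpendicular to QA; with |QA| = 19.3 on the right of LQ, A = Q + 19.3·(0.99556, 0.094108) = (31.164, 61.162). Then |TA| = |A − T| = 68.644.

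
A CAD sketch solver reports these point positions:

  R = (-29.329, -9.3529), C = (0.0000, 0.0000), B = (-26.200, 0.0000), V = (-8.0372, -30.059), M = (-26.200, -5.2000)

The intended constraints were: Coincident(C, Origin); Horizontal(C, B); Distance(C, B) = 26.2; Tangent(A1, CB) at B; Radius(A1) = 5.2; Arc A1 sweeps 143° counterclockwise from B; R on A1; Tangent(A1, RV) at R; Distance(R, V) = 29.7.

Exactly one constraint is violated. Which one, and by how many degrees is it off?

Tangent(A1, RV) at R — off by 7.20°.

C = (0.00, 0.00) ✓; C.y = 0.00, B.y = 0.00 ✓; |CB| = 26.20 ✓; ∠(MB, BC) = 90.00° ✓; |MB| = 5.200 ✓; bearing(M→R) − bearing(M→B) = 143.0° ✓; |MR| = 5.200 ✓; ∠(MR, RV) = 97.20° ✗; |RV| = 29.70 ✓.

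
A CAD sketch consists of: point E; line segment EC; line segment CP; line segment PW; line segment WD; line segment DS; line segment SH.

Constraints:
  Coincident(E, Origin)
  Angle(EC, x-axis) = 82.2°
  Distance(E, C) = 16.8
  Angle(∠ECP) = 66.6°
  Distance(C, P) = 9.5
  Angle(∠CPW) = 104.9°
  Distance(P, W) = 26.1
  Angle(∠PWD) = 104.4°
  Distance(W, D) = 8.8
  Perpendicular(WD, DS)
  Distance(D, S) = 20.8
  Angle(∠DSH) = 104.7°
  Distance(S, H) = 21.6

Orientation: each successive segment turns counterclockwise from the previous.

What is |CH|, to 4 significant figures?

14.36

WD is perpendicular to DS, so DS runs at 76.30°; with |DS| = 20.8, S = (6.925, 6.116). ∠DSH = 104.7° gives SH at 151.6° from the x-axis; with |SH| = 21.6, H = (-12.08, 16.39). Then |CH| = |H − C| = 14.36.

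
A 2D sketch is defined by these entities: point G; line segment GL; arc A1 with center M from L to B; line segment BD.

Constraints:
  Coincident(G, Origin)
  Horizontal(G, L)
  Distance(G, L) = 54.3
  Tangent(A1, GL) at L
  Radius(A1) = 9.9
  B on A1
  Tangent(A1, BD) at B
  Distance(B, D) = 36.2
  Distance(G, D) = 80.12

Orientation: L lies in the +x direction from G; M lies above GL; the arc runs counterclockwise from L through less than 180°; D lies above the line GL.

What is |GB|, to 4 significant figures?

64.88

G is at the origin; G and L share the same y with |GL| = 54.3 and L on the +x side, so L = (54.30, 0.000). A1 meets GL tangentially, so ML is at right angles to GL, so M = L + (0, 9.9) = (54.30, 9.900). Since MB ⟂ BD (tangency), |MD| = √(9.9² + 36.2²) = 37.53 regardless of where B sits on A1. So D lies on both circle(G, 80.12) and circle(M, 37.53); the above-GL intersection is D = (65.88, 45.60). B is the foot of the tangent from D: B = (64.19, 9.438).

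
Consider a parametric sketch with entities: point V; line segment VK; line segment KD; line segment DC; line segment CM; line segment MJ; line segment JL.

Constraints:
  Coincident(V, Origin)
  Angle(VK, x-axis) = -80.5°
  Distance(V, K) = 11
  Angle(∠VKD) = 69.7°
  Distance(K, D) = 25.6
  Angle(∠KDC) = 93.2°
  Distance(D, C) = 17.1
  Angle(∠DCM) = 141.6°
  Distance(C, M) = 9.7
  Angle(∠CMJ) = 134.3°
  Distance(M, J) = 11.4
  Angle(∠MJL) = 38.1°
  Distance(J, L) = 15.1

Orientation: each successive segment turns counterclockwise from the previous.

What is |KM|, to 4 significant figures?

32.63

V is at the origin; VK runs at -80.5° with length 11.0, so K = (1.816, -10.85). ∠VKD = 69.7° gives KD at 29.80° from the x-axis; with |KD| = 25.6, D = (24.03, 1.873). ∠KDC = 93.2° gives DC at 116.6° from the x-axis; with |DC| = 17.1, C = (16.37, 17.16). ∠DCM = 141.6° gives CM at 155.0° from the x-axis; with |CM| = 9.7, M = (7.582, 21.26). Then |KM| = |M − K| = 32.63.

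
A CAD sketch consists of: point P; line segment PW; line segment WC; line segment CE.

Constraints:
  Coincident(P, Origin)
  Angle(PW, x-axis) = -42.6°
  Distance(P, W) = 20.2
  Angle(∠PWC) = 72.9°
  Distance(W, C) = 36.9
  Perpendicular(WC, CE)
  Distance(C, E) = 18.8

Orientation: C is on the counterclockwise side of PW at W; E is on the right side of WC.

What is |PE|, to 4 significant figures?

49.10

P is at the origin; PW runs at -42.6° with length 20.2, so W = 20.2·(cos -42.6°, sin -42.6°) = (14.87, -13.67). ∠PWC = 72.9°, so WC runs at -42.6° + (180° − 72.9°) = 64.50° from the x-axis; with |WC| = 36.9, C = W + 36.9·(cos 64.50°, sin 64.50°) = (30.76, 19.63). WC is perpendicular to CE; with |CE| = 18.8 on the right of WC, E = C + 18.8·(0.9026, -0.4305) = (47.72, 11.54). Then |PE| = |E − P| = 49.10.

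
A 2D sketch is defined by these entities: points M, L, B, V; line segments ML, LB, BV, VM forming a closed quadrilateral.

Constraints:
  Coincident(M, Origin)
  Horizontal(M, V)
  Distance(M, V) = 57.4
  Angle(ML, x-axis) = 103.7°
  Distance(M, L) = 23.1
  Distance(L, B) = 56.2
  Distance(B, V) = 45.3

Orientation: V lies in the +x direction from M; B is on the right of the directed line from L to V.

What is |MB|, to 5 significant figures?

34.327

Checks: |LB| = 56.20 ✓; |BV| = 45.30 ✓.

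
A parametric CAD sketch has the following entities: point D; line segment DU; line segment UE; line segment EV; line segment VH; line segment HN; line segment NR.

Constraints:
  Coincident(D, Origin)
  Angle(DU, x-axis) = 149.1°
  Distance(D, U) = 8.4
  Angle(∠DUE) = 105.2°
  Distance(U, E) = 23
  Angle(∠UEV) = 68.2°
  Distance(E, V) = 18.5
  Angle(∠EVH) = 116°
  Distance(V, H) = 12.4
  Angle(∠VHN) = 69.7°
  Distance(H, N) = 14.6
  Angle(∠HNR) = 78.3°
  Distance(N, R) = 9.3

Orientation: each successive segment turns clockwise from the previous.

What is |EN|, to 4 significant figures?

15.72

D is at the origin; DU runs at 149.1° with length 8.4, so U = (-7.208, 4.314). ∠DUE = 105.2° gives UE at 74.30° from the x-axis; with |UE| = 23.0, E = (-0.9839, 26.46). ∠UEV = 68.2° gives EV at -37.50° from the x-axis; with |EV| = 18.5, V = (13.69, 15.19). ∠EVH = 116.0° gives VH at -101.5° from the x-axis; with |VH| = 12.4, H = (11.22, 3.043). ∠VHN = 69.7° gives HN at 148.2° from the x-axis; with |HN| = 14.6, N = (-1.187, 10.74). Then |EN| = |N − E| = 15.72.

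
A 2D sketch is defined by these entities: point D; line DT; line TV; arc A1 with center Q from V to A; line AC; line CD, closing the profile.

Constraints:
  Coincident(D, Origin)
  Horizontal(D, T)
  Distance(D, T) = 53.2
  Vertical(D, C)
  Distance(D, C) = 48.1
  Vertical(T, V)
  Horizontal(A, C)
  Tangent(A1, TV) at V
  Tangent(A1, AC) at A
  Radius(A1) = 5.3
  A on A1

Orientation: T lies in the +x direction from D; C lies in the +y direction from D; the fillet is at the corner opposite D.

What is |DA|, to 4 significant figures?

67.88

D is at the origin; DT is horizontal with |DT| = 53.2 and T on the +x side, so T = (53.20, 0.000). D and C share the same x with |DC| = 48.1 and C on the +y side, so C = (0.000, 48.10). The virtual corner opposite D is at (53.20, 48.10). The tangent condition forces QV to be normal to TV and tangency of A1 to AC means the radius QA is perpendicular to AC, with radius 5.3, so the center Q sits 5.3 in from both sides at Q = (47.90, 42.80). That places the tangent points at V = (53.20, 42.80) on TV and A = (47.90, 48.10) on AC. Then |DA| = |A − D| = 67.88.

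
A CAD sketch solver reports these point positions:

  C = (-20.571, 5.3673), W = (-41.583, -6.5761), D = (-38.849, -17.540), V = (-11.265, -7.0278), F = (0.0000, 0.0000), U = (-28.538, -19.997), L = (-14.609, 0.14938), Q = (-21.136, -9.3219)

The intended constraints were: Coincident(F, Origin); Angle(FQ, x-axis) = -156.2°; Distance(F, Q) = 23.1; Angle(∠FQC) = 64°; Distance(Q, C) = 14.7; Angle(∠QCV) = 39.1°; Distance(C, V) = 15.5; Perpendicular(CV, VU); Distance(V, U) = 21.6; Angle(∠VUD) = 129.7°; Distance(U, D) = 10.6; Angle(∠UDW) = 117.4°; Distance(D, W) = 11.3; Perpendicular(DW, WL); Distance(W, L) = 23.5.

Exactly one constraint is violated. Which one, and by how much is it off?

Distance(W, L) = 23.5 — off by 4.30.

F = (0.00, 0.00) ✓; FQ at -156.2° ✓; |FQ| = 23.10 ✓; ∠FQC = 64.00° ✓; |QC| = 14.70 ✓; ∠QCV = 39.10° ✓; |CV| = 15.50 ✓; ∠(CV, VU) = 90.00° ✓; |VU| = 21.60 ✓; ∠VUD = 129.7° ✓; |UD| = 10.60 ✓; ∠UDW = 117.4° ✓; |DW| = 11.30 ✓; ∠(DW, WL) = 90.00° ✓; |WL| = 27.80 ✗.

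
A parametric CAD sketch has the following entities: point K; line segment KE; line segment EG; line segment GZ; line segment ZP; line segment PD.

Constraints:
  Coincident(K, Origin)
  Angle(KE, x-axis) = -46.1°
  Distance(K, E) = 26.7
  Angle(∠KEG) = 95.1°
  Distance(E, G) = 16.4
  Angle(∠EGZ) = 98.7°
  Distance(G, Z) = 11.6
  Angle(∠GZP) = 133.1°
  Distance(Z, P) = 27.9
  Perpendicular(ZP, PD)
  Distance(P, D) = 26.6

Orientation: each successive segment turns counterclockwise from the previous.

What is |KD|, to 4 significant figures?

20.10

K is at the origin; KE runs at -46.1° with length 26.7, so E = (18.51, -19.24). ∠KEG = 95.1° gives EG at 38.80° from the x-axis; with |EG| = 16.4, G = (31.29, -8.962). ∠EGZ = 98.7° gives GZ at 120.1° from the x-axis; with |GZ| = 11.6, Z = (25.48, 1.073). ∠GZP = 133.1° gives ZP at 167.0° from the x-axis; with |ZP| = 27.9, P = (-1.707, 7.349). ZP ⟂ PD, so PD runs at -103.0°; with |PD| = 26.6, D = (-7.691, -18.57). Then |KD| = |D − K| = 20.10.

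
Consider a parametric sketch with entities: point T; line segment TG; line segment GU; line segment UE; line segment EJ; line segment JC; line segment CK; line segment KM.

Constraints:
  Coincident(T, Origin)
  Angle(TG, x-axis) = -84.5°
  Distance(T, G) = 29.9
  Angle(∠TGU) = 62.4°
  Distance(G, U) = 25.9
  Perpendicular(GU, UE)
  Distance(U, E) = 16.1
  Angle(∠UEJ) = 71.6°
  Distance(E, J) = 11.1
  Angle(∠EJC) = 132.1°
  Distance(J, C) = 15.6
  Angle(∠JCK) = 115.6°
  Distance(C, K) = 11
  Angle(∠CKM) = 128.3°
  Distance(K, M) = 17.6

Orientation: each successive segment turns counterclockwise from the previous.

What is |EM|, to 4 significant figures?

26.61

T is at the origin; TG runs at -84.5° with length 29.9, so G = (2.866, -29.76). ∠TGU = 62.4° gives GU at 33.10° from the x-axis; with |GU| = 25.9, U = (24.56, -15.62). GU is perpendicular to UE, so UE runs at 123.1°; with |UE| = 16.1, E = (15.77, -2.131). ∠UEJ = 71.6° gives EJ at -128.5° from the x-axis; with |EJ| = 11.1, J = (8.861, -10.82). ∠EJC = 132.1° gives JC at -80.60° from the x-axis; with |JC| = 15.6, C = (11.41, -26.21). ∠JCK = 115.6° gives CK at -16.20° from the x-axis; with |CK| = 11.0, K = (21.97, -29.28). ∠CKM = 128.3° gives KM at 35.50° from the x-axis; with |KM| = 17.6, M = (36.30, -19.06). Then |EM| = |M − E| = 26.61.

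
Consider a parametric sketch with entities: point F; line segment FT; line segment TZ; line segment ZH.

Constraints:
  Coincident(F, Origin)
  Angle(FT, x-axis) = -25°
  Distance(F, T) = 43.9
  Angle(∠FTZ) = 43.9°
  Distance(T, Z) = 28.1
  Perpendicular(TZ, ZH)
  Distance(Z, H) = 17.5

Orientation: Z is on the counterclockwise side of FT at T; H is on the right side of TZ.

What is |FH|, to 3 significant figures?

48.1

F is at the origin; FT runs at -25.0° with length 43.9, so T = 43.9·(cos -25.0°, sin -25.0°) = (39.8, -18.6). ∠FTZ = 43.9°, so TZ runs at -25.0° + (180° − 43.9°) = 111° from the x-axis; with |TZ| = 28.1, Z = T + 28.1·(cos 111°, sin 111°) = (29.7, 7.66). TZ ⟂ ZH; with |ZH| = 17.5 on the right of TZ, H = Z + 17.5·(0.933, 0.360) = (46.0, 14.0). Then |FH| = |H − F| = 48.1.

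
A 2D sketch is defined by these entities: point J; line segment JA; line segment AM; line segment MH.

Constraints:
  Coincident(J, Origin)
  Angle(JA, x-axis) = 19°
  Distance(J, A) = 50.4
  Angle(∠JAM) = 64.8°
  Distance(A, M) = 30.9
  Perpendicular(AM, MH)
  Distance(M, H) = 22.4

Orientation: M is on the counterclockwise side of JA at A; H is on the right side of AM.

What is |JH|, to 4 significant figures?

68.66

J is at the origin; JA runs at 19.0° with length 50.4, so A = 50.4·(cos 19.0°, sin 19.0°) = (47.65, 16.41). ∠JAM = 64.8°, so AM runs at 19.0° + (180° − 64.8°) = 134.2° from the x-axis; with |AM| = 30.9, M = A + 30.9·(cos 134.2°, sin 134.2°) = (26.11, 38.56). AM is perpendicular to MH; with |MH| = 22.4 on the right of AM, H = M + 22.4·(0.7169, 0.6972) = (42.17, 54.18). Then |JH| = |H − J| = 68.66.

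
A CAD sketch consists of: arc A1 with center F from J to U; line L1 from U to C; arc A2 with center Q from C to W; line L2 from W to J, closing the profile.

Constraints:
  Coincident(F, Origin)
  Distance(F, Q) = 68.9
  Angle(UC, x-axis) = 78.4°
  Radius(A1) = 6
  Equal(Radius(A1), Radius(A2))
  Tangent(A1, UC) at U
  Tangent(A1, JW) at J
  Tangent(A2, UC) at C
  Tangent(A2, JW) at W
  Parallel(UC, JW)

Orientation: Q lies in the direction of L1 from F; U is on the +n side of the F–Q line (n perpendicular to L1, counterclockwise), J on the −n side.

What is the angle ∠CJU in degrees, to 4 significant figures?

80.12°

Tangency of A1 to both parallel lines with radius 6.0 puts U and J at F ± 6.0·n: U = (-5.877, 1.206), J = (5.877, -1.206). Equal radii place C and W the same way about Q: C = Q + 6.0·n = (7.977, 68.70), W = Q − 6.0·n = (19.73, 66.29). Then cos ∠CJU = JC·JU / (|JC||JU|), giving 80.12°.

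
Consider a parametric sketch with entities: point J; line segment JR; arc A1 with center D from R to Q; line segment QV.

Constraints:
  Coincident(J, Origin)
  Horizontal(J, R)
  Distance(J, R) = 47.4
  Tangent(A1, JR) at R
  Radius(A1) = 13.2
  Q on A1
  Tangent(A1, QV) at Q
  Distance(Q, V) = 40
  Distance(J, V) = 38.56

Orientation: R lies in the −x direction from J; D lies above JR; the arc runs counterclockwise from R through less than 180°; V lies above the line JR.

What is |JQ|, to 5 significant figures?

37.356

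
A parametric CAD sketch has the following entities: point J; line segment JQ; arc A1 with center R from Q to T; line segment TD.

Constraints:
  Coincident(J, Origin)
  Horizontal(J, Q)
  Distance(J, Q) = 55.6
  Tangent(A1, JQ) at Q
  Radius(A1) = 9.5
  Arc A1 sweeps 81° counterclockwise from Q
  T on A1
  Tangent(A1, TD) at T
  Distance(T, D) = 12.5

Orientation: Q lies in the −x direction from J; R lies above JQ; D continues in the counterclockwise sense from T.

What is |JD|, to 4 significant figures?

48.72

J is at the origin; J and Q share the same y with |JQ| = 55.6 and Q on the −x side, so Q = (-55.60, 0.000). A1 meets JQ tangentially, so RQ is at right angles to JQ, so R = Q + (0, 9.5) = (-55.60, 9.500). On A1, Q sits at bearing -90° from R; an 81° counterclockwise sweep puts T at bearing -9°, so T = R + 9.5·(cos -9°, sin -9°) = (-46.22, 8.014). Tangency of A1 to TD means the radius RT is perpendicular to TD, so TD runs along (−sin -9°, cos -9°); with |TD| = 12.5, D = (-44.26, 20.36). Then |JD| = |D − J| = 48.72.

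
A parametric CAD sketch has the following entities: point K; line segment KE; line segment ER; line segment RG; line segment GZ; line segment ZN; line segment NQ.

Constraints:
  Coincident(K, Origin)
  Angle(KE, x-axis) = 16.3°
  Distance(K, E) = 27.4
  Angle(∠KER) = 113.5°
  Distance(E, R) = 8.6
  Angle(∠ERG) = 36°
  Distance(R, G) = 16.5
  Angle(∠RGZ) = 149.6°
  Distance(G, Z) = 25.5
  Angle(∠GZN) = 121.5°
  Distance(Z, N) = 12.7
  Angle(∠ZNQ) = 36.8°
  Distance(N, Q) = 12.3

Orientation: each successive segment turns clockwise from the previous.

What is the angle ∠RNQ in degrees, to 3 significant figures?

18.6°

K is at the origin; KE runs at 16.3° with length 27.4, so E = (26.3, 7.69). ∠KER = 113.5° gives ER at -50.2° from the x-axis; with |ER| = 8.6, R = (31.8, 1.08). ∠ERG = 36.0° gives RG at 166° from the x-axis; with |RG| = 16.5, G = (15.8, 5.13). ∠RGZ = 149.6° gives GZ at 135° from the x-axis; with |GZ| = 25.5, Z = (-2.35, 23.0). ∠GZN = 121.5° gives ZN at 76.9° from the x-axis; with |ZN| = 12.7, N = (0.530, 35.4). ∠ZNQ = 36.8° gives NQ at -66.3° from the x-axis; with |NQ| = 12.3, Q = (5.47, 24.1). Then cos ∠RNQ = NR·NQ / (|NR||NQ|), giving 18.6°.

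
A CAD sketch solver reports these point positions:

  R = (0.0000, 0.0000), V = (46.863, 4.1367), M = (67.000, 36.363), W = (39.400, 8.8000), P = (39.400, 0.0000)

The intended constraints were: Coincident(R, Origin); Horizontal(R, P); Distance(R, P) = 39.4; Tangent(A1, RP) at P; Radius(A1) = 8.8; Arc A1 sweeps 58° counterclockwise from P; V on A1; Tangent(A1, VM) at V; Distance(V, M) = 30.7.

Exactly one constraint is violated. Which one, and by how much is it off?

Distance(V, M) = 30.7 — off by 7.30.

R = (0.00, 0.00) ✓; R.y = 0.00, P.y = 0.00 ✓; |RP| = 39.40 ✓; ∠(WP, PR) = 90.00° ✓; |WP| = 8.800 ✓; bearing(W→V) − bearing(W→P) = 58.00° ✓; |WV| = 8.800 ✓; ∠(WV, VM) = 90.00° ✓; |VM| = 38.00 ✗.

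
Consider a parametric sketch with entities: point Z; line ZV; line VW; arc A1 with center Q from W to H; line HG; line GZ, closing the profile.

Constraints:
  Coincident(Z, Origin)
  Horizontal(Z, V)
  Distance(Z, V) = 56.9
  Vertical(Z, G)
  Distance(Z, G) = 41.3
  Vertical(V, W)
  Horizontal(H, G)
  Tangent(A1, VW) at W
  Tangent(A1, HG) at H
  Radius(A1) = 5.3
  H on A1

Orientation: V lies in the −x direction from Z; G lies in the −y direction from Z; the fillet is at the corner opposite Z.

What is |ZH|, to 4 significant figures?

66.09

Z is at the origin; ZV is horizontal with |ZV| = 56.9 and V on the −x side, so V = (-56.90, 0.000). ZG is vertical with |ZG| = 41.3 and G on the −y side, so G = (0.000, -41.30). The virtual corner opposite Z is at (-56.90, -41.30). Since A1 is tangent to VW there, QW ⟂ VW and A1 meets HG tangentially, so QH is at right angles to HG, with radius 5.3, so the center Q sits 5.3 in from both sides at Q = (-51.60, -36.00). That places the tangent points at W = (-56.90, -36.00) on VW and H = (-51.60, -41.30) on HG. Then |ZH| = |H − Z| = 66.09.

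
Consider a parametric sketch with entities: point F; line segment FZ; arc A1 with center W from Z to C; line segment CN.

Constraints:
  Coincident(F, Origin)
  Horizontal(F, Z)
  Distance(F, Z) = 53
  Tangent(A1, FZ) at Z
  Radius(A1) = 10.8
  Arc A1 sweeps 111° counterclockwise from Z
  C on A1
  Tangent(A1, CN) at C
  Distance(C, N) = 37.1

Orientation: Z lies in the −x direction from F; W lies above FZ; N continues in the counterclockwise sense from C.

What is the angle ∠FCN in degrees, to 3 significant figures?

130°

F is at the origin; F and Z share the same y with |FZ| = 53.0 and Z on the −x side, so Z = (-53.0, 0.00). Since A1 is tangent to FZ there, WZ ⟂ FZ, so W = Z + (0, 10.8) = (-53.0, 10.8). On A1, Z sits at bearing -90° from W; a 111° counterclockwise sweep puts C at bearing 21°, so C = W + 10.8·(cos 21°, sin 21°) = (-42.9, 14.7). Tangency of A1 to CN means the radius WC is perpendicular to CN, so CN runs along (−sin 21°, cos 21°); with |CN| = 37.1, N = (-56.2, 49.3). Then cos ∠FCN = CF·CN / (|CF||CN|), giving 130°.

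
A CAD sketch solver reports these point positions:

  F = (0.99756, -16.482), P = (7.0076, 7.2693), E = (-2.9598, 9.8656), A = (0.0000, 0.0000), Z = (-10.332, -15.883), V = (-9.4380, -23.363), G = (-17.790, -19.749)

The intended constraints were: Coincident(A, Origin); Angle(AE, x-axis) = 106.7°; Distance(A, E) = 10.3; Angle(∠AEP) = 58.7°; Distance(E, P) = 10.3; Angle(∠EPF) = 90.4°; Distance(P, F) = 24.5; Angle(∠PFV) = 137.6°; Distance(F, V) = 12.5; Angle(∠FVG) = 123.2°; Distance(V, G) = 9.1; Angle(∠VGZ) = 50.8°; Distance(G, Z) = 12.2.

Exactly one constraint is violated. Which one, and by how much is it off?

Distance(G, Z) = 12.2 — off by 3.80.

A = (0.00, 0.00) ✓; AE at 106.7° ✓; |AE| = 10.30 ✓; ∠AEP = 58.70° ✓; |EP| = 10.30 ✓; ∠EPF = 90.40° ✓; |PF| = 24.50 ✓; ∠PFV = 137.6° ✓; |FV| = 12.50 ✓; ∠FVG = 123.2° ✓; |VG| = 9.100 ✓; ∠VGZ = 50.80° ✓; |GZ| = 8.400 ✗.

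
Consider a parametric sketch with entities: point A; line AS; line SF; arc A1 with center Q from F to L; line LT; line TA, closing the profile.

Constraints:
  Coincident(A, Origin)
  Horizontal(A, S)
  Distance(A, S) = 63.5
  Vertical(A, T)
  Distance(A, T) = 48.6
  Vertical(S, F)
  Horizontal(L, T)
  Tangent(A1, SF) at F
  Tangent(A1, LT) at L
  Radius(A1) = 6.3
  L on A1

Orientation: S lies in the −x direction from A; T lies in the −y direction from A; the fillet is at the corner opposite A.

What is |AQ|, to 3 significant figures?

71.1

A is at the origin; AS is horizontal with |AS| = 63.5 and S on the −x side, so S = (-63.5, 0.00). AT is vertical with |AT| = 48.6 and T on the −y side, so T = (0.00, -48.6). The virtual corner opposite A is at (-63.5, -48.6). A1 meets SF tangentially, so QF is at right angles to SF and since A1 is tangent to LT there, QL ⟂ LT, with radius 6.3, so the center Q sits 6.3 in from both sides at Q = (-57.2, -42.3). Then |AQ| = |Q − A| = 71.1.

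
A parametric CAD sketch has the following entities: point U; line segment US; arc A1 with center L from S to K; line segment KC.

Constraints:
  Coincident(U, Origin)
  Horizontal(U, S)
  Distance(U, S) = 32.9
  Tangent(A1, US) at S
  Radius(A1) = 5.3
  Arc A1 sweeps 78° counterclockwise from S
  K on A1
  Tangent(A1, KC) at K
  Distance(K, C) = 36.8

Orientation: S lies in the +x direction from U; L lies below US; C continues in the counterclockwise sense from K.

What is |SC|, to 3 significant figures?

42.2

On A1, S sits at bearing 90° from L; a 78° counterclockwise sweep puts K at bearing 168°, so K = L + 5.3·(cos 168°, sin 168°) = (27.7, -4.20). Since A1 is tangent to KC there, LK ⟂ KC, so KC runs along (−sin 168°, cos 168°); with |KC| = 36.8, C = (20.1, -40.2). Then |SC| = |C − S| = 42.2.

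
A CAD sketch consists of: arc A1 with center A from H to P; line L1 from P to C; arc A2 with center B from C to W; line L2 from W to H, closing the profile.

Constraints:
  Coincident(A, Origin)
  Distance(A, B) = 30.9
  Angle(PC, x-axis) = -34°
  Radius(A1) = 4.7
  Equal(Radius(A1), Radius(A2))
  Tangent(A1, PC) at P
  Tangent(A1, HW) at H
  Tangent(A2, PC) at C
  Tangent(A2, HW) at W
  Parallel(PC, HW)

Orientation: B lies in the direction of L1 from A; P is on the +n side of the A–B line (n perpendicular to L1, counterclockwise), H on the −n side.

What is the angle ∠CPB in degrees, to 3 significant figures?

8.65°

The slot axis is L1's direction at -34.0°, so u = (cos -34.0°, sin -34.0°) = (0.829, -0.559) and n = (−sin -34.0°, cos -34.0°) = (0.559, 0.829). A is at the origin and B lies 30.9 along u from A, so B = 30.9·u = (25.6, -17.3). Tangency of A1 to both parallel lines with radius 4.7 puts P and H at A ± 4.7·n: P = (2.63, 3.90), H = (-2.63, -3.90). Equal radii place C and W the same way about B: C = B + 4.7·n = (28.2, -13.4), W = B − 4.7·n = (23.0, -21.2). Then cos ∠CPB = PC·PB / (|PC||PB|), giving 8.65°.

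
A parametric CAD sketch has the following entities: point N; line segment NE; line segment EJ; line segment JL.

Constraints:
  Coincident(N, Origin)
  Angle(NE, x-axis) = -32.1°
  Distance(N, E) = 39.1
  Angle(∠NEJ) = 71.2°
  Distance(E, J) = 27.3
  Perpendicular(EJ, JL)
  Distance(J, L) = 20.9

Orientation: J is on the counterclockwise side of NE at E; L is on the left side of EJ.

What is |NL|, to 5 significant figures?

21.811

N is at the origin; NE runs at -32.1° with length 39.1, so E = 39.1·(cos -32.1°, sin -32.1°) = (33.122, -20.778). ∠NEJ = 71.2°, so EJ runs at -32.1° + (180° − 71.2°) = 76.700° from the x-axis; with |EJ| = 27.3, J = E + 27.3·(cos 76.700°, sin 76.700°) = (39.403, 5.7901). EJ ⟂ JL; with |JL| = 20.9 on the left of EJ, L = J + 20.9·(-0.97318, 0.23005) = (19.063, 10.598). Then |NL| = |L − N| = 21.811.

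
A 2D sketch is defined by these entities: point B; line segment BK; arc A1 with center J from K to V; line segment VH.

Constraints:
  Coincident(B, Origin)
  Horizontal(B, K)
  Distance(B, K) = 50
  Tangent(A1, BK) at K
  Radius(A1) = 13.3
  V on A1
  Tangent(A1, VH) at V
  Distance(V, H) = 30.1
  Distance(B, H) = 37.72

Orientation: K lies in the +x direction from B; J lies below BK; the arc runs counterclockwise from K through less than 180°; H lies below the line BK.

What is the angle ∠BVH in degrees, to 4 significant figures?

64.04°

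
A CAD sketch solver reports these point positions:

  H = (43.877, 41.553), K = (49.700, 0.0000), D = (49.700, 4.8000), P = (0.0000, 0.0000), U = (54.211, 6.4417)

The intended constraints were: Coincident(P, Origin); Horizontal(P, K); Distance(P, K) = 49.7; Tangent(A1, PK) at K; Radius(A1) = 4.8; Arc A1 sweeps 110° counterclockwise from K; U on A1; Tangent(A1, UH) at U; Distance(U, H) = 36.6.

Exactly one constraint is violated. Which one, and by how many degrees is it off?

Tangent(A1, UH) at U — off by 3.60°.

P = (0.00, 0.00) ✓; P.y = 0.00, K.y = 0.00 ✓; |PK| = 49.70 ✓; ∠(DK, KP) = 90.00° ✓; |DK| = 4.800 ✓; bearing(D→U) − bearing(D→K) = 110.0° ✓; |DU| = 4.800 ✓; ∠(DU, UH) = 93.60° ✗; |UH| = 36.60 ✓.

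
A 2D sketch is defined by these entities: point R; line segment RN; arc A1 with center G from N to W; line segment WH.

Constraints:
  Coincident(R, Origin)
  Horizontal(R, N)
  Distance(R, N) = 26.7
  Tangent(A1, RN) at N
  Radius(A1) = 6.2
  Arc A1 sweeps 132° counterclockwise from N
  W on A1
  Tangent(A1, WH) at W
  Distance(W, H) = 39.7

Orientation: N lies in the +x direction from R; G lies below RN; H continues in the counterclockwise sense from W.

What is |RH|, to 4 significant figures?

62.89

R is at the origin; RN is horizontal with |RN| = 26.7 and N on the +x side, so N = (26.70, 0.000). The tangent condition forces GN to be normal to RN, so G = N + (0, -6.2) = (26.70, -6.200). On A1, N sits at bearing 90° from G; a 132° counterclockwise sweep puts W at bearing 222°, so W = G + 6.2·(cos 222°, sin 222°) = (22.09, -10.35). Since A1 is tangent to WH there, GW ⟂ WH, so WH runs along (−sin 222°, cos 222°); with |WH| = 39.7, H = (48.66, -39.85). Then |RH| = |H − R| = 62.89.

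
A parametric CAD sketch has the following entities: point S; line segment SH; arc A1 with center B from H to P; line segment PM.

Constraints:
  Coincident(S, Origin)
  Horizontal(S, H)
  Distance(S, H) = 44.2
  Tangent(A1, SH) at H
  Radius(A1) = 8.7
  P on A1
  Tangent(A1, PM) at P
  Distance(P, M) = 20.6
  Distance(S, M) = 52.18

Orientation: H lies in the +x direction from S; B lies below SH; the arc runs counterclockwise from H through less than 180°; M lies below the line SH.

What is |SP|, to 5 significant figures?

37.624

S is at the origin; SH is horizontal with |SH| = 44.2 and H on the +x side, so H = (44.200, 0.0000). A1 meets SH tangentially, so BH is at right angles to SH, so B = H + (0, -8.7) = (44.200, -8.7000). Since BP ⟂ PM (tangency), |BM| = √(8.7² + 20.6²) = 22.362 regardless of where P sits on A1. So M lies on both circle(S, 52.18) and circle(B, 22.362); the below-SH intersection is M = (42.007, -30.954). P is the foot of the tangent from M: P = (35.892, -11.283).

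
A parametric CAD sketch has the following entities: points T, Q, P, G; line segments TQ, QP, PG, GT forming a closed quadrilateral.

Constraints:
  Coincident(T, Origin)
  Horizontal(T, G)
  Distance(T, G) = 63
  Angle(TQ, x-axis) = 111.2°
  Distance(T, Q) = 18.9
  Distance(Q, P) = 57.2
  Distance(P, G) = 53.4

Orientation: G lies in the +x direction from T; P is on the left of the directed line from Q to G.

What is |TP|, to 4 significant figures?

63.79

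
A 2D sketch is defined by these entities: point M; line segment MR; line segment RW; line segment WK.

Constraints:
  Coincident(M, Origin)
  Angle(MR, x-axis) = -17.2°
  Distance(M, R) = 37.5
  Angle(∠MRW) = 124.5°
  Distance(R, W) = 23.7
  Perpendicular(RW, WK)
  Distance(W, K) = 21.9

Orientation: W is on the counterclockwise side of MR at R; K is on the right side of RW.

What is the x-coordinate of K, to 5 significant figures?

67.995

M is at the origin; MR runs at -17.2° with length 37.5, so R = 37.5·(cos -17.2°, sin -17.2°) = (35.823, -11.089). ∠MRW = 124.5°, so RW runs at -17.2° + (180° − 124.5°) = 38.300° from the x-axis; with |RW| = 23.7, W = R + 23.7·(cos 38.300°, sin 38.300°) = (54.422, 3.5997). The perpendicularity gives WK at right angles to RW; with |WK| = 21.9 on the right of RW, K = W + 21.9·(0.61978, -0.78478) = (67.995, -13.587). So K.x = 67.995.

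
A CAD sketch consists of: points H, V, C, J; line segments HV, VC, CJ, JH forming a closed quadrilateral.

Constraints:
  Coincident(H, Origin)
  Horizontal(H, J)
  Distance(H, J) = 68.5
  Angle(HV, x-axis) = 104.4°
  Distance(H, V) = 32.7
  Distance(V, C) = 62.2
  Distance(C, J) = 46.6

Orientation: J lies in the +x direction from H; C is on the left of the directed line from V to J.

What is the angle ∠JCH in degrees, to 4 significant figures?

69.91°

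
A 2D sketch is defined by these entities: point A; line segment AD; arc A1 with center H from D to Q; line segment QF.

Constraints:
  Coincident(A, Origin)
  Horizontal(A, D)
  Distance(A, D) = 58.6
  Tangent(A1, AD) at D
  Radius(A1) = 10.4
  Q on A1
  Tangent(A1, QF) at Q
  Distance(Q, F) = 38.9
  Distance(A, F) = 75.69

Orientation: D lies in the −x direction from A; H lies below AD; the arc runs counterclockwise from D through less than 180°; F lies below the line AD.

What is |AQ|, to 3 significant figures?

69.8

Checks: |HQ| = 10.40 ✓; ∠(HQ, QF) = 90.00° ✓; |QF| = 38.90 ✓; |AF| = 75.69 ✓.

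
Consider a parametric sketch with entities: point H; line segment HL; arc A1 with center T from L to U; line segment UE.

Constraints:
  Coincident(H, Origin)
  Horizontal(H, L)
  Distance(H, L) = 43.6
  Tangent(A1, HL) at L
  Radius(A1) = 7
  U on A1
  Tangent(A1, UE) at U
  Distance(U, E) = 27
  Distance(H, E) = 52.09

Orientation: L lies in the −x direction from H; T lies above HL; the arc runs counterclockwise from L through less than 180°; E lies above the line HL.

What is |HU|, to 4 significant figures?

37.41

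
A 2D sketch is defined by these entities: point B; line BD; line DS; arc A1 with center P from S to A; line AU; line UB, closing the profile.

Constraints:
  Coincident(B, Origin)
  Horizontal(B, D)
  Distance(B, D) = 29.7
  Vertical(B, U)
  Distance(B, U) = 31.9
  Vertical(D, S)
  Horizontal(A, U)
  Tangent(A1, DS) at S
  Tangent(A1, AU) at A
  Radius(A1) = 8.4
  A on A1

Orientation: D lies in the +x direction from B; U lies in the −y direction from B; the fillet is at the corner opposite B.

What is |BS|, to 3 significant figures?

37.9

The virtual corner opposite B is at (29.7, -31.9). A1 meets DS tangentially, so PS is at right angles to DS and tangency of A1 to AU means the radius PA is perpendicular to AU, with radius 8.4, so the center P sits 8.4 in from both sides at P = (21.3, -23.5). That places the tangent points at S = (29.7, -23.5) on DS and A = (21.3, -31.9) on AU. Then |BS| = |S − B| = 37.9.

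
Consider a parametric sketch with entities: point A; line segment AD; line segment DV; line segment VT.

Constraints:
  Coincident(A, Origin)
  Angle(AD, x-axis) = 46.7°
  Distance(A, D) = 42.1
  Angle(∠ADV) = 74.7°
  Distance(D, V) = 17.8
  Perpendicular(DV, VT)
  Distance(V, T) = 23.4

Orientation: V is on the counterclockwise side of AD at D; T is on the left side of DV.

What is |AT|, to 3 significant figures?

18.5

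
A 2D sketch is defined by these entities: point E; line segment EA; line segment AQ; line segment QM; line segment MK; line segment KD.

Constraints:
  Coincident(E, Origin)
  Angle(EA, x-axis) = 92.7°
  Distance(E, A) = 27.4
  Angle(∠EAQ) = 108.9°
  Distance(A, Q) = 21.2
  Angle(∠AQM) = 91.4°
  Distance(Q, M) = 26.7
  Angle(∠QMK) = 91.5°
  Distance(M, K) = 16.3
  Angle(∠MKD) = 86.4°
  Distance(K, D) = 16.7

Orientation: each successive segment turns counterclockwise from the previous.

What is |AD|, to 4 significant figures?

12.26

∠QMK = 91.5° gives MK at -19.10° from the x-axis; with |MK| = 16.3, K = (-14.32, 2.500). ∠MKD = 86.4° gives KD at 74.50° from the x-axis; with |KD| = 16.7, D = (-9.857, 18.59). Then |AD| = |D − A| = 12.26.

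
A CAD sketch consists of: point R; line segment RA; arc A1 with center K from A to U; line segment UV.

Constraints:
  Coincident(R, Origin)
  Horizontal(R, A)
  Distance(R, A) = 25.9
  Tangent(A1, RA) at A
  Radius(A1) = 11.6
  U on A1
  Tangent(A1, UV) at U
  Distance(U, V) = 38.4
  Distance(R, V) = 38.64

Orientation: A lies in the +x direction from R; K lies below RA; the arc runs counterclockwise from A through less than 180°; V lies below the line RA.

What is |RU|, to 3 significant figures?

16.9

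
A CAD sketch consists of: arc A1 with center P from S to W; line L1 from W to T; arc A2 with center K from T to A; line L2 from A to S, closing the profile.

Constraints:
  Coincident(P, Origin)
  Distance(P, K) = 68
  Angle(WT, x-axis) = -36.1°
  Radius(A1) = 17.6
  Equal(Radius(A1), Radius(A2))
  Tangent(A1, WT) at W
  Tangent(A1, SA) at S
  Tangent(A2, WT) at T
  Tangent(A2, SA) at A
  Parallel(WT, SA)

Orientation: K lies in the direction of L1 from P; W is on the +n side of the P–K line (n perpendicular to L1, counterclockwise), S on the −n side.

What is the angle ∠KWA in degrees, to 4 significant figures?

12.86°

The slot axis is L1's direction at -36.1°, so u = (cos -36.1°, sin -36.1°) = (0.8080, -0.5892) and n = (−sin -36.1°, cos -36.1°) = (0.5892, 0.8080). P is at the origin and K lies 68.0 along u from P, so K = 68.0·u = (54.94, -40.07). Tangency of A1 to both parallel lines with radius 17.6 puts W and S at P ± 17.6·n: W = (10.37, 14.22), S = (-10.37, -14.22). Equal radii place T and A the same way about K: T = K + 17.6·n = (65.31, -25.84), A = K − 17.6·n = (44.57, -54.29). Then cos ∠KWA = WK·WA / (|WK||WA|), giving 12.86°.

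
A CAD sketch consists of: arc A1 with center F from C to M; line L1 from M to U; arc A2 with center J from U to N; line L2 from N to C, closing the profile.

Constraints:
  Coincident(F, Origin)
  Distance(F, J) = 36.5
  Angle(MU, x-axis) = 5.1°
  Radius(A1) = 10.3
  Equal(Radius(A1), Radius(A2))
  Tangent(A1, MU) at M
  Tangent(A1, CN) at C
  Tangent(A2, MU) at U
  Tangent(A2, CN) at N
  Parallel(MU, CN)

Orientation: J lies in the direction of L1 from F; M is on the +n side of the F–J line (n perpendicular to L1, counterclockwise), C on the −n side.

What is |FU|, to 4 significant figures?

37.93

Tangency of A1 to both parallel lines with radius 10.3 puts M and C at F ± 10.3·n: M = (-0.9156, 10.26), C = (0.9156, -10.26). Equal radii place U and N the same way about J: U = J + 10.3·n = (35.44, 13.50), N = J − 10.3·n = (37.27, -7.015). Then |FU| = |U − F| = 37.93.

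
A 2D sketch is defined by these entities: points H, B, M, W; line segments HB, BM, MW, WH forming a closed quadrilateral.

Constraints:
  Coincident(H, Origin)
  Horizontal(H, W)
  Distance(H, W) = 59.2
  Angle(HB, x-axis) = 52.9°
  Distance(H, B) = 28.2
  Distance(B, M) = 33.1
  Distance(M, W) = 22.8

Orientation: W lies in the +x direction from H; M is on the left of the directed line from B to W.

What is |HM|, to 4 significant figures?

54.26

Checks: |BM| = 33.10 ✓; |MW| = 22.80 ✓.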